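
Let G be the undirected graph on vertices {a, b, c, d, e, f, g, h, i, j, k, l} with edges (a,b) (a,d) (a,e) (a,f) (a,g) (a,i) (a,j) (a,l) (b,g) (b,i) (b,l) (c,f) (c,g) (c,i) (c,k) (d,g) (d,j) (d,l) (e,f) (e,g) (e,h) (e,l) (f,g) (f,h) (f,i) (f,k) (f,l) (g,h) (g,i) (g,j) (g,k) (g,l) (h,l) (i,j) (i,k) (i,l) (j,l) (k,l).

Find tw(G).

4

A width-4 tree decomposition is:
Bags: B1 = {a, f, g, i, l}  B2 = {a, g, i, j, l}  B3 = {a, e, f, g, l}  B4 = {f, g, i, k, l}  B5 = {e, f, g, h, l}  B6 = {c, f, g, i, k}  B7 = {a, b, g, i, l}  B8 = {a, d, g, j, l}
Tree: B1–B2, B1–B3, B1–B4, B3–B5, B4–B6, B2–B7, B2–B8
Each bag holds 5 vertices, so the decomposition has width 4, which upper-bounds the treewidth. For the lower bound, the 5 vertices {c, f, g, i, k} are pairwise adjacent, and any tree decomposition puts a clique entirely inside one bag — forcing width ≥ 4. Therefore the treewidth is 4.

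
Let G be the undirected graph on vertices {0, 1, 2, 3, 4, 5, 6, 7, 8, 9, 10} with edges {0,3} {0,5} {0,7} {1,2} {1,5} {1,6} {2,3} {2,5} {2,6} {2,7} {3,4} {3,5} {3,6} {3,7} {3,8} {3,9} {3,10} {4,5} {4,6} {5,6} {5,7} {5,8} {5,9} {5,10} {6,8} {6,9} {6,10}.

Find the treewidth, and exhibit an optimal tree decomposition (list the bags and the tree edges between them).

Treewidth 3.
One such decomposition:
Bags: B1 = {3, 5, 6, 10}  B2 = {3, 5, 6, 8}  B3 = {3, 4, 5, 6}  B4 = {2, 3, 5, 6}  B5 = {2, 3, 5, 7}  B6 = {0, 3, 5, 7}  B7 = {1, 2, 5, 6}  B8 = {3, 5, 6, 9}
Tree: B1–B2, B1–B3, B2–B4, B4–B5, B5–B6, B4–B7, B3–B8

The largest bag has 4 vertices, giving width 3; this decomposition certifies tw(G) ≤ 3. For the lower bound, the 4 vertices {1, 2, 5, 6} are pairwise adjacent, and any tree decomposition puts a clique entirely inside one bag — forcing width ≥ 3. Combining the bounds, tw(G) = 3.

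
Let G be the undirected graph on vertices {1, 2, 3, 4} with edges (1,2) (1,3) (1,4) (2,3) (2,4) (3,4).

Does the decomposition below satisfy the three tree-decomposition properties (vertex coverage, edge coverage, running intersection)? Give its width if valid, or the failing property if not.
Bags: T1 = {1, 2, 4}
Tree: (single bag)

A tree decomposition must satisfy three properties: every vertex lies in some bag; for every edge, both endpoints lie together in some bag; and for every vertex, the bags containing it form a connected subtree. Here vertex 3 appears in no bag, so the decomposition is invalid.

No — vertex 3 appears in no bag.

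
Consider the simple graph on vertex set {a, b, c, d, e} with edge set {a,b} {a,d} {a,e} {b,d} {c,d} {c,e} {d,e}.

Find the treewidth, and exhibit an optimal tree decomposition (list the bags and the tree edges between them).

Treewidth 2.
One optimal decomposition is:
Bags: B1 = {c, d, e}  B2 = {a, d, e}  B3 = {a, b, d}
Tree: B1–B2, B2–B3

Every bag has size at most 3, so the width is 3 − 1 = 2 and tw(G) ≤ 2. For the lower bound, the 3 vertices {c, d, e} are pairwise adjacent, and any tree decomposition puts a clique entirely inside one bag — forcing width ≥ 2. Therefore the treewidth is 2.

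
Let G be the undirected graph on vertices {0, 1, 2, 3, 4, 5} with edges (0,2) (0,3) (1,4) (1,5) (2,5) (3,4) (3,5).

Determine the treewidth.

A width-2 tree decomposition is:
Bags: B1 = {0, 2, 3}  B2 = {2, 3, 5}  B3 = {3, 4, 5}  B4 = {1, 4, 5}
Tree: B1–B2, B2–B3, B3–B4
Each bag holds 3 vertices, so the decomposition has width 2, which upper-bounds the treewidth. Since 0–2–5–3–0 is a cycle in G, G is not acyclic. Forests are exactly the graphs of treewidth ≤ 1, so tw(G) ≥ 2. Hence tw(G) = 2 exactly.

2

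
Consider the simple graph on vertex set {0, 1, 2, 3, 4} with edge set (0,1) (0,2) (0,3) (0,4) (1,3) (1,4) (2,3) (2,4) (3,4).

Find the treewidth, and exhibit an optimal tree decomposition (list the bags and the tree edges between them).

Every bag has size at most 4, so the width is 4 − 1 = 3 and tw(G) ≤ 3. On the other hand G contains the 4-clique {0, 1, 3, 4}. A clique must lie in a single bag of any decomposition, so no decomposition can have width below 3. Combining the bounds, tw(G) = 3.

Treewidth 3.
Bags: B1 = {0, 1, 3, 4}  B2 = {0, 2, 3, 4}
Tree: B1–B2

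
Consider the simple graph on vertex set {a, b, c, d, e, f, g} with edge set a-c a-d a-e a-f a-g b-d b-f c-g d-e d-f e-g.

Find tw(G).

2

A width-2 tree decomposition is:
Bags: B1 = {a, d, e}  B2 = {a, d, f}  B3 = {b, d, f}  B4 = {a, e, g}  B5 = {a, c, g}
Tree: B1–B2, B2–B3, B1–B4, B4–B5
Every bag has size at most 3, so the width is 3 − 1 = 2 and tw(G) ≤ 2. For the lower bound, the 3 vertices {a, d, e} are pairwise adjacent, and any tree decomposition puts a clique entirely inside one bag — forcing width ≥ 2. The upper and lower bounds meet at 2, so that is the treewidth.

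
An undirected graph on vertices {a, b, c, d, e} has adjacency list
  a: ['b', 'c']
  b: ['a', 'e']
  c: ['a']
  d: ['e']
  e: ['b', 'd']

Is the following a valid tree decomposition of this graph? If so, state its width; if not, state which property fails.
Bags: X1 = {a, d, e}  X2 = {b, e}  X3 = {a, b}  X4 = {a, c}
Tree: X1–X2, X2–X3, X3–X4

A tree decomposition must satisfy three properties: every vertex lies in some bag; for every edge, both endpoints lie together in some bag; and for every vertex, the bags containing it form a connected subtree. Here bags containing vertex a are not connected in the tree, so the decomposition is invalid.

No — bags containing vertex a are not connected in the tree.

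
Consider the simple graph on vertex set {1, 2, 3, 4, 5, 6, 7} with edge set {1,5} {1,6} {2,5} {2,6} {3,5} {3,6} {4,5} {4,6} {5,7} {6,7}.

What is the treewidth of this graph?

A width-2 tree decomposition is:
Bags: B1 = {1, 5, 6}  B2 = {5, 6, 7}  B3 = {2, 5, 6}  B4 = {3, 5, 6}  B5 = {4, 5, 6}
Tree: B1–B2, B2–B3, B3–B4, B4–B5
The largest bag has 3 vertices, giving width 2; this decomposition certifies tw(G) ≤ 2. Since 6–1–5–7–6 is a cycle in G, G is not acyclic. Forests are exactly the graphs of treewidth ≤ 1, so tw(G) ≥ 2. Hence tw(G) = 2 exactly.

2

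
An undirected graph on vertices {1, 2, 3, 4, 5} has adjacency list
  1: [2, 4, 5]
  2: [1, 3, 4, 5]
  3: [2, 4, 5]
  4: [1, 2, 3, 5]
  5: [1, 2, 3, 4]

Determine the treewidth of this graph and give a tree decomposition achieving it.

Treewidth 3.
One such decomposition:
Bags: B1 = {2, 3, 4, 5}  B2 = {1, 2, 4, 5}
Tree: B1–B2

The largest bag has 4 vertices, giving width 3; this decomposition certifies tw(G) ≤ 3. On the other hand G contains the 4-clique {1, 2, 4, 5}. A clique must lie in a single bag of any decomposition, so no decomposition can have width below 3. Hence tw(G) = 3 exactly.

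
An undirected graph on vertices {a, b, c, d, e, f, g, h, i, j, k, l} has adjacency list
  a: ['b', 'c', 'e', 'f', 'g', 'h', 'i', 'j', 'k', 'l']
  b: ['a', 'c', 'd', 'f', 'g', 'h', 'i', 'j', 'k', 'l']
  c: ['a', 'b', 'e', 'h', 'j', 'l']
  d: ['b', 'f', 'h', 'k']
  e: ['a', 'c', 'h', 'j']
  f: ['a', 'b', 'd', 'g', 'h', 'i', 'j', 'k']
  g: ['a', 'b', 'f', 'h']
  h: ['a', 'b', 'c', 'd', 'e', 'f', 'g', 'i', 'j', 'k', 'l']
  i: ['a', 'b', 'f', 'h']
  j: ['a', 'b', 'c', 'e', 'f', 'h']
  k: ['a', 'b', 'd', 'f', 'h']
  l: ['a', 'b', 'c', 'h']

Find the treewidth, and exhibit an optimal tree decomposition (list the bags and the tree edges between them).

Treewidth 4.
One optimal decomposition is:
Bags: B1 = {a, b, f, h, k}  B2 = {a, b, f, h, j}  B3 = {a, b, c, h, j}  B4 = {a, b, c, h, l}  B5 = {b, d, f, h, k}  B6 = {a, b, f, g, h}  B7 = {a, c, e, h, j}  B8 = {a, b, f, h, i}
Tree: B1–B2, B2–B3, B3–B4, B1–B5, B1–B6, B3–B7, B2–B8

Each bag holds 5 vertices, so the decomposition has width 4, which upper-bounds the treewidth. Conversely, {a, c, e, h, j} is a clique of size 5, and the vertices of any clique must share a bag in every tree decomposition; so some bag has ≥ 5 vertices and tw(G) ≥ 4. Therefore the treewidth is 4.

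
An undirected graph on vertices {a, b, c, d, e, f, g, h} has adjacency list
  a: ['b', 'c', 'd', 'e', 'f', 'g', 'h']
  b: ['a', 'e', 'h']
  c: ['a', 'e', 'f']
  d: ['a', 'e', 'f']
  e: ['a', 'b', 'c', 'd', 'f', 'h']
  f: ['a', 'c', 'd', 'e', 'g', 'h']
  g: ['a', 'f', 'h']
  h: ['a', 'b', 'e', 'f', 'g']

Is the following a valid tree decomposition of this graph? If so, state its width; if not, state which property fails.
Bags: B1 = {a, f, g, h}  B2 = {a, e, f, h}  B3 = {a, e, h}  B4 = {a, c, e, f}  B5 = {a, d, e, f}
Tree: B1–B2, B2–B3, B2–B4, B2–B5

A tree decomposition must satisfy three properties: every vertex lies in some bag; for every edge, both endpoints lie together in some bag; and for every vertex, the bags containing it form a connected subtree. Here vertex b appears in no bag, so the decomposition is invalid.

No — vertex b appears in no bag.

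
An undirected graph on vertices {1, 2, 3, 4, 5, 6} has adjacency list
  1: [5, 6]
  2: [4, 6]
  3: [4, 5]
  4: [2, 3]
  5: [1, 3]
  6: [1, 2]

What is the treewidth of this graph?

2

A width-2 tree decomposition is:
Bags: B1 = {3, 4, 5}  B2 = {2, 4, 5}  B3 = {2, 5, 6}  B4 = {1, 5, 6}
Tree: B1–B2, B2–B3, B3–B4
The largest bag has 3 vertices, giving width 2; this decomposition certifies tw(G) ≤ 2. Since 5–3–4–2–6–1–5 is a cycle in G, G is not acyclic. Forests are exactly the graphs of treewidth ≤ 1, so tw(G) ≥ 2. Hence tw(G) = 2 exactly.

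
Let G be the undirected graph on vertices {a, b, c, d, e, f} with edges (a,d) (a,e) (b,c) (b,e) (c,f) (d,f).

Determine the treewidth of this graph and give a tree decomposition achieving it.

Treewidth 2.
Bags: B1 = {c, d, f}  B2 = {a, c, d}  B3 = {a, c, e}  B4 = {b, c, e}
Tree: B1–B2, B2–B3, B3–B4

Every bag has size at most 3, so the width is 3 − 1 = 2 and tw(G) ≤ 2. For the lower bound, G contains the cycle c–f–d–a–e–b–c, so G is not a forest; only forests have treewidth ≤ 1, hence tw(G) ≥ 2. Combining the bounds, tw(G) = 2.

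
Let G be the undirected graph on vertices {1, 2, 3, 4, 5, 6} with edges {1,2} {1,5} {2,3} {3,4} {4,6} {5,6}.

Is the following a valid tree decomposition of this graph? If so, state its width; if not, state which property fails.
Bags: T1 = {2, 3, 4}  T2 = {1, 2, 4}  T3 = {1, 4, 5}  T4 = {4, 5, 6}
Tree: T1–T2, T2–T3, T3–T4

Yes; width 2.

Checking the three conditions: (i) the bags cover all of {1, 2, 3, 4, 5, 6}; (ii) for each edge, some bag contains both endpoints; (iii) the bags containing any fixed vertex form a subtree. All hold, so the decomposition is valid with width 3 − 1 = 2.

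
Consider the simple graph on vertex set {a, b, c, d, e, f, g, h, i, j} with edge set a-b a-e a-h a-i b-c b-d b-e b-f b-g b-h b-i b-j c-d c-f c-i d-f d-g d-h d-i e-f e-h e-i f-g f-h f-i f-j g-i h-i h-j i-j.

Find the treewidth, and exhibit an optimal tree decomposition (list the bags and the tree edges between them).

Every bag has size at most 5, so the width is 5 − 1 = 4 and tw(G) ≤ 4. On the other hand G contains the 5-clique {a, b, e, h, i}. A clique must lie in a single bag of any decomposition, so no decomposition can have width below 4. The upper and lower bounds meet at 4, so that is the treewidth.

Treewidth 4.
One optimal decomposition is:
Bags: B1 = {b, d, f, h, i}  B2 = {b, e, f, h, i}  B3 = {b, c, d, f, i}  B4 = {a, b, e, h, i}  B5 = {b, f, h, i, j}  B6 = {b, d, f, g, i}
Tree: B1–B2, B1–B3, B2–B4, B1–B5, B1–B6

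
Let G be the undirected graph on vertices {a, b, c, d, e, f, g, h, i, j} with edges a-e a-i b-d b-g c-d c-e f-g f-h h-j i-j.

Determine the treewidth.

A width-2 tree decomposition is:
Bags: B1 = {a, c, e}  B2 = {a, c, i}  B3 = {c, i, j}  B4 = {c, h, j}  B5 = {c, f, h}  B6 = {c, f, g}  B7 = {b, c, g}  B8 = {b, c, d}
Tree: B1–B2, B2–B3, B3–B4, B4–B5, B5–B6, B6–B7, B7–B8
Every bag has size at most 3, so the width is 3 − 1 = 2 and tw(G) ≤ 2. For the lower bound, G contains the cycle c–e–a–i–j–h–f–g–b–d–c, so G is not a forest; only forests have treewidth ≤ 1, hence tw(G) ≥ 2. Hence tw(G) = 2 exactly.

2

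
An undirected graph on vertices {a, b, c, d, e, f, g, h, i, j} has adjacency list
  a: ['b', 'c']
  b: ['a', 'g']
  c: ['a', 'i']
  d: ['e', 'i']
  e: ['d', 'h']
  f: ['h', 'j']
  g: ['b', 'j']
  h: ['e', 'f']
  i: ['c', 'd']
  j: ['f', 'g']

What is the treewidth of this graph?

A width-2 tree decomposition is:
Bags: B1 = {a, b, g}  B2 = {a, c, g}  B3 = {c, g, i}  B4 = {d, g, i}  B5 = {d, e, g}  B6 = {e, g, h}  B7 = {f, g, h}  B8 = {f, g, j}
Tree: B1–B2, B2–B3, B3–B4, B4–B5, B5–B6, B6–B7, B7–B8
Every bag has size at most 3, so the width is 3 − 1 = 2 and tw(G) ≤ 2. For the lower bound, G contains the cycle g–b–a–c–i–d–e–h–f–j–g, so G is not a forest; only forests have treewidth ≤ 1, hence tw(G) ≥ 2. The upper and lower bounds meet at 2, so that is the treewidth.

2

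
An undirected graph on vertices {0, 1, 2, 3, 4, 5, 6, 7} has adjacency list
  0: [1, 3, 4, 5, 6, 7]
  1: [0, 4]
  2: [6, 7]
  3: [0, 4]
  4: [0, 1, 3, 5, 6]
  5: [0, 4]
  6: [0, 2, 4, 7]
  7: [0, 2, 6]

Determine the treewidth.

A width-2 tree decomposition is:
Bags: B1 = {0, 1, 4}  B2 = {0, 4, 6}  B3 = {0, 3, 4}  B4 = {0, 6, 7}  B5 = {0, 4, 5}  B6 = {2, 6, 7}
Tree: B1–B2, B2–B3, B2–B4, B2–B5, B4–B6
The largest bag has 3 vertices, giving width 2; this decomposition certifies tw(G) ≤ 2. For the lower bound, the 3 vertices {0, 1, 4} are pairwise adjacent, and any tree decomposition puts a clique entirely inside one bag — forcing width ≥ 2. Hence tw(G) = 2 exactly.

2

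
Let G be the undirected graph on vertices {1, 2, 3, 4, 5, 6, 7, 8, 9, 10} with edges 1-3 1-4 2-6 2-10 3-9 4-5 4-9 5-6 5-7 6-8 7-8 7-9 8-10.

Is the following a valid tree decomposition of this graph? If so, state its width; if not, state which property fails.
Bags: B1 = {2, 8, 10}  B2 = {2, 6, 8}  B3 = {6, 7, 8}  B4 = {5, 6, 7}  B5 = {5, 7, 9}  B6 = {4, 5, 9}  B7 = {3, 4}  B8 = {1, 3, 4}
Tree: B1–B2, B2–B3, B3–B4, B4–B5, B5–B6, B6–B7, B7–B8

A tree decomposition must satisfy three properties: every vertex lies in some bag; for every edge, both endpoints lie together in some bag; and for every vertex, the bags containing it form a connected subtree. Here edge (9,3) lies in no bag, so the decomposition is invalid.

No — edge (9,3) lies in no bag.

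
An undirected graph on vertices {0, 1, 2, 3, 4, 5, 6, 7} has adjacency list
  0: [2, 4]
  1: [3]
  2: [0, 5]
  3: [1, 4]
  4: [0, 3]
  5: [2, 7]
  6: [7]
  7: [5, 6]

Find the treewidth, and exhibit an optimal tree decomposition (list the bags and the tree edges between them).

Treewidth 1.
Bags: B1 = {6, 7}  B2 = {5, 7}  B3 = {2, 5}  B4 = {0, 2}  B5 = {0, 4}  B6 = {3, 4}  B7 = {1, 3}
Tree: B1–B2, B2–B3, B3–B4, B4–B5, B5–B6, B6–B7

The largest bag has 2 vertices, giving width 1; this decomposition certifies tw(G) ≤ 1. G has an edge, so its treewidth is at least 1. Combining the bounds, tw(G) = 1.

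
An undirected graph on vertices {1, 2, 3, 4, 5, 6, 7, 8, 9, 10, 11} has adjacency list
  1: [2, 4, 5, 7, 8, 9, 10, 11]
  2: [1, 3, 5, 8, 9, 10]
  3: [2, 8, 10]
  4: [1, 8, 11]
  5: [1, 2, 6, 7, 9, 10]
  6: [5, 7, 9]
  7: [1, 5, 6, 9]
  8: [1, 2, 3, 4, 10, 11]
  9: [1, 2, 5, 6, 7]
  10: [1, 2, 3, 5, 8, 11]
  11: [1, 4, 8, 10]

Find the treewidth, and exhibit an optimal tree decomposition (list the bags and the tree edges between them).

Every bag has size at most 4, so the width is 4 − 1 = 3 and tw(G) ≤ 3. On the other hand G contains the 4-clique {1, 2, 5, 9}. A clique must lie in a single bag of any decomposition, so no decomposition can have width below 3. Hence tw(G) = 3 exactly.

Treewidth 3.
One optimal decomposition is:
Bags: B1 = {1, 2, 8, 10}  B2 = {1, 2, 5, 10}  B3 = {1, 2, 5, 9}  B4 = {1, 5, 7, 9}  B5 = {2, 3, 8, 10}  B6 = {1, 8, 10, 11}  B7 = {1, 4, 8, 11}  B8 = {5, 6, 7, 9}
Tree: B1–B2, B2–B3, B3–B4, B1–B5, B1–B6, B6–B7, B4–B8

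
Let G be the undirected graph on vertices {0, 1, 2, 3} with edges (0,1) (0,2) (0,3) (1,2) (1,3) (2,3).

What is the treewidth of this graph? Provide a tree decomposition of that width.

Treewidth 3.
One optimal decomposition is:
Bags: B1 = {0, 1, 2, 3}
Tree: (single bag)

With just one bag of size 4, the width is 4 − 1 = 3, so tw(G) ≤ 3. Conversely, {0, 1, 2, 3} is a clique of size 4, and the vertices of any clique must share a bag in every tree decomposition; so some bag has ≥ 4 vertices and tw(G) ≥ 3. Hence tw(G) = 3 exactly.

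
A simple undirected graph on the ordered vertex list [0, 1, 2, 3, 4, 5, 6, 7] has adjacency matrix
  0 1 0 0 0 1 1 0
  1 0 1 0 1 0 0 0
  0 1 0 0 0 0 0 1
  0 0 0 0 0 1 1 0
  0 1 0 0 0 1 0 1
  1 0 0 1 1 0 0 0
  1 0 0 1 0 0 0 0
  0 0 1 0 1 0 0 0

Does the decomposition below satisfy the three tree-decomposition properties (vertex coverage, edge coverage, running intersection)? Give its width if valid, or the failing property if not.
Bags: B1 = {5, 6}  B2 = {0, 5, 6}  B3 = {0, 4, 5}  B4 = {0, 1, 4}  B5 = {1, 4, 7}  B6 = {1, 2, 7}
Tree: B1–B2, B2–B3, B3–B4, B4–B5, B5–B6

No — vertex 3 appears in no bag.

A tree decomposition must satisfy three properties: every vertex lies in some bag; for every edge, both endpoints lie together in some bag; and for every vertex, the bags containing it form a connected subtree. Here vertex 3 appears in no bag, so the decomposition is invalid.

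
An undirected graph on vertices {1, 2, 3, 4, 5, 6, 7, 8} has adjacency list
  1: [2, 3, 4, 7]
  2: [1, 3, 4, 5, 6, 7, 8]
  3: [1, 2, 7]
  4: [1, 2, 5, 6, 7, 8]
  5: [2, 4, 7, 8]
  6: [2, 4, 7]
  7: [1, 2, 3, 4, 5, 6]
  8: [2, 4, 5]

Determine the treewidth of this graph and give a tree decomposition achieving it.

Treewidth 3.
Bags: B1 = {1, 2, 4, 7}  B2 = {1, 2, 3, 7}  B3 = {2, 4, 5, 7}  B4 = {2, 4, 6, 7}  B5 = {2, 4, 5, 8}
Tree: B1–B2, B1–B3, B1–B4, B3–B5

Every bag has size at most 4, so the width is 4 − 1 = 3 and tw(G) ≤ 3. On the other hand G contains the 4-clique {1, 2, 3, 7}. A clique must lie in a single bag of any decomposition, so no decomposition can have width below 3. The upper and lower bounds meet at 3, so that is the treewidth.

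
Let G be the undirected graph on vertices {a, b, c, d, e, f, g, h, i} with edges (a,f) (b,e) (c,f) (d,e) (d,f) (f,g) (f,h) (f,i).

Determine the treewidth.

A width-1 tree decomposition is:
Bags: B1 = {f, h}  B2 = {f, g}  B3 = {d, f}  B4 = {f, i}  B5 = {d, e}  B6 = {b, e}  B7 = {a, f}  B8 = {c, f}
Tree: B1–B2, B1–B3, B2–B4, B3–B5, B5–B6, B4–B7, B3–B8
Every bag has size at most 2, so the width is 2 − 1 = 1 and tw(G) ≤ 1. G has an edge, so its treewidth is at least 1. Hence tw(G) = 1 exactly.

1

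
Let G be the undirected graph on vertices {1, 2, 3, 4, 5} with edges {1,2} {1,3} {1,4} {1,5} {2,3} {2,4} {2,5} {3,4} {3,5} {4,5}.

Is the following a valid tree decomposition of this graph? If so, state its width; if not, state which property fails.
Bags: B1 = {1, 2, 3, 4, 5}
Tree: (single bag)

Vertex coverage: the bags together contain {1, 2, 3, 4, 5}, the full vertex set. Edge coverage: each edge of G has both endpoints in at least one bag. Running intersection: for every vertex, the bags containing it form a connected subtree. All three properties hold, so this is a valid tree decomposition of width max|bag| − 1 = 4, and hence tw(G) ≤ 4.

Yes; width 4.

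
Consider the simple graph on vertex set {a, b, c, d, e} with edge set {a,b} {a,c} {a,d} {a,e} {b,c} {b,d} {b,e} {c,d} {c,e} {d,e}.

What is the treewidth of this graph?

4

A width-4 tree decomposition is:
Bags: B1 = {a, b, c, d, e}
Tree: (single bag)
A single bag containing all 5 vertices is trivially a valid decomposition of width 4. For the lower bound, the 5 vertices {a, b, c, d, e} are pairwise adjacent, and any tree decomposition puts a clique entirely inside one bag — forcing width ≥ 4. Combining the bounds, tw(G) = 4.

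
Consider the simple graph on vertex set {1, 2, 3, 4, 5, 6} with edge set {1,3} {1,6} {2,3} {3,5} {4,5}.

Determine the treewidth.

1

A width-1 tree decomposition is:
Bags: B1 = {3, 5}  B2 = {2, 3}  B3 = {1, 3}  B4 = {1, 6}  B5 = {4, 5}
Tree: B1–B2, B2–B3, B3–B4, B1–B5
The largest bag has 2 vertices, giving width 1; this decomposition certifies tw(G) ≤ 1. G has an edge, so its treewidth is at least 1. Therefore the treewidth is 1.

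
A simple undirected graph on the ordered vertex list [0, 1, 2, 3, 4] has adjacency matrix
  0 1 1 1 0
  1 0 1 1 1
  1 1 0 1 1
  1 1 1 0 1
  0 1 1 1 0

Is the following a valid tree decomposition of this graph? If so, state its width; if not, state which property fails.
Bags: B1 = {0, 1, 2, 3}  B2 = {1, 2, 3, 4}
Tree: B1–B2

Yes; width 3.

Vertex coverage: the bags together contain {0, 1, 2, 3, 4}, the full vertex set. Edge coverage: each edge of G has both endpoints in at least one bag. Running intersection: for every vertex, the bags containing it form a connected subtree. All three properties hold, so this is a valid tree decomposition of width max|bag| − 1 = 3, and hence tw(G) ≤ 3.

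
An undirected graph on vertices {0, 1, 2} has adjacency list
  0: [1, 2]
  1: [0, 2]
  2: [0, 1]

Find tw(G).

2

A width-2 tree decomposition is:
Bags: B1 = {0, 1, 2}
Tree: (single bag)
A single bag containing all 3 vertices is trivially a valid decomposition of width 2. On the other hand G contains the 3-clique {0, 1, 2}. A clique must lie in a single bag of any decomposition, so no decomposition can have width below 2. Combining the bounds, tw(G) = 2.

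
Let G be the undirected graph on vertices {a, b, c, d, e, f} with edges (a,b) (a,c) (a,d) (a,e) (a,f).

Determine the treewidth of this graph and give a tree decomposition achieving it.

Treewidth 1.
One optimal decomposition is:
Bags: B1 = {a, c}  B2 = {a, e}  B3 = {a, f}  B4 = {a, d}  B5 = {a, b}
Tree: B1–B2, B1–B3, B1–B4, B1–B5

The largest bag has 2 vertices, giving width 1; this decomposition certifies tw(G) ≤ 1. G has an edge, so its treewidth is at least 1. Therefore the treewidth is 1.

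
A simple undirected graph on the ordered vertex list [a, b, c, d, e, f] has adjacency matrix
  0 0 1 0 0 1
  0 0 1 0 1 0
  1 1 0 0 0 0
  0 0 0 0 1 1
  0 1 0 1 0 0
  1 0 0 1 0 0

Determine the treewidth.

2

A width-2 tree decomposition is:
Bags: B1 = {b, d, e}  B2 = {b, d, f}  B3 = {a, b, f}  B4 = {a, b, c}
Tree: B1–B2, B2–B3, B3–B4
Each bag holds 3 vertices, so the decomposition has width 2, which upper-bounds the treewidth. The edges b–e–d–f–a–c–b form a cycle, so G is not a tree and its treewidth is at least 2. Hence tw(G) = 2 exactly.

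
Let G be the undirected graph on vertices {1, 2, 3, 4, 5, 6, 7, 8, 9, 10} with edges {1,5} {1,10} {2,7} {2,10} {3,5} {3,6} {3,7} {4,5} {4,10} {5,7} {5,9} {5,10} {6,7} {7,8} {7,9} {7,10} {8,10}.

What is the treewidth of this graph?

2

A width-2 tree decomposition is:
Bags: B1 = {5, 7, 10}  B2 = {3, 5, 7}  B3 = {1, 5, 10}  B4 = {3, 6, 7}  B5 = {4, 5, 10}  B6 = {2, 7, 10}  B7 = {5, 7, 9}  B8 = {7, 8, 10}
Tree: B1–B2, B1–B3, B2–B4, B3–B5, B1–B6, B1–B7, B6–B8
Each bag holds 3 vertices, so the decomposition has width 2, which upper-bounds the treewidth. For the lower bound, the 3 vertices {1, 5, 10} are pairwise adjacent, and any tree decomposition puts a clique entirely inside one bag — forcing width ≥ 2. Combining the bounds, tw(G) = 2.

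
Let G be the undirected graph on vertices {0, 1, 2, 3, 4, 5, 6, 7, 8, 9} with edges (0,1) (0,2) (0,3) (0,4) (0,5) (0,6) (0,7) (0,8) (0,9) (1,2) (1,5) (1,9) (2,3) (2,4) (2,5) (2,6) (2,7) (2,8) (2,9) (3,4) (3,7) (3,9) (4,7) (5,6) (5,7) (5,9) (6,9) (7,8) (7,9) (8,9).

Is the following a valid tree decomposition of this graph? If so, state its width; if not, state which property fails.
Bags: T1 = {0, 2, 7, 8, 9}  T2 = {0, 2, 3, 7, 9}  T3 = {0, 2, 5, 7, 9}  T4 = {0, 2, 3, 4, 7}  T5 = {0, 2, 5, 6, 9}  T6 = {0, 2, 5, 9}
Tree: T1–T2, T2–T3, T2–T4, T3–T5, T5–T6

No — vertex 1 appears in no bag.

A tree decomposition must satisfy three properties: every vertex lies in some bag; for every edge, both endpoints lie together in some bag; and for every vertex, the bags containing it form a connected subtree. Here vertex 1 appears in no bag, so the decomposition is invalid.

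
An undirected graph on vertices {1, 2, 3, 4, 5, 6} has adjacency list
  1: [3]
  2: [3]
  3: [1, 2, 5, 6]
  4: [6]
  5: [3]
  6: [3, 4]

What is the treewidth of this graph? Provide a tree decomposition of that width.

The largest bag has 2 vertices, giving width 1; this decomposition certifies tw(G) ≤ 1. Any graph with an edge has treewidth ≥ 1, and G has the edge 2–3. The upper and lower bounds meet at 1, so that is the treewidth.

Treewidth 1.
Bags: B1 = {2, 3}  B2 = {3, 5}  B3 = {1, 3}  B4 = {3, 6}  B5 = {4, 6}
Tree: B1–B2, B1–B3, B3–B4, B4–B5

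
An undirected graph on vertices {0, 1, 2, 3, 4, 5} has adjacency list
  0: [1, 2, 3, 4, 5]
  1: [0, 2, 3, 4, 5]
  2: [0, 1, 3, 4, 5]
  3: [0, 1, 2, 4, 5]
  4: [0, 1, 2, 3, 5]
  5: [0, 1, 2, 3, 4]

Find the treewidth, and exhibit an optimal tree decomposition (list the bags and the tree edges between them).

With just one bag of size 6, the width is 6 − 1 = 5, so tw(G) ≤ 5. On the other hand G contains the 6-clique {0, 1, 2, 3, 4, 5}. A clique must lie in a single bag of any decomposition, so no decomposition can have width below 5. The upper and lower bounds meet at 5, so that is the treewidth.

Treewidth 5.
One optimal decomposition is:
Bags: B1 = {0, 1, 2, 3, 4, 5}
Tree: (single bag)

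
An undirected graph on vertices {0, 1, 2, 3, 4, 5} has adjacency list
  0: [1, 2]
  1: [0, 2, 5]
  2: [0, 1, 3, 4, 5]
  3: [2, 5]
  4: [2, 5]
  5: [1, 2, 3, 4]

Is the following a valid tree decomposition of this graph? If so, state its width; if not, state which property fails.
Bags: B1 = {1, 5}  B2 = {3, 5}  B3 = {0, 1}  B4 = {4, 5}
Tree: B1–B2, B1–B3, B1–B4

A tree decomposition must satisfy three properties: every vertex lies in some bag; for every edge, both endpoints lie together in some bag; and for every vertex, the bags containing it form a connected subtree. Here vertex 2 appears in no bag, so the decomposition is invalid.

No — vertex 2 appears in no bag.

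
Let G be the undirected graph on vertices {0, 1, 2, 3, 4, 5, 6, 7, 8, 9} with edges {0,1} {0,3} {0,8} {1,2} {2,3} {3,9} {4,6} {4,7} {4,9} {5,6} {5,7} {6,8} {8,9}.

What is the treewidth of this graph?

2

A width-2 tree decomposition is:
Bags: B1 = {1, 2, 3}  B2 = {0, 1, 3}  B3 = {0, 3, 9}  B4 = {0, 8, 9}  B5 = {4, 8, 9}  B6 = {4, 6, 8}  B7 = {4, 6, 7}  B8 = {5, 6, 7}
Tree: B1–B2, B2–B3, B3–B4, B4–B5, B5–B6, B6–B7, B7–B8
The largest bag has 3 vertices, giving width 2; this decomposition certifies tw(G) ≤ 2. Since 2–1–0–3–2 is a cycle in G, G is not acyclic. Forests are exactly the graphs of treewidth ≤ 1, so tw(G) ≥ 2. The upper and lower bounds meet at 2, so that is the treewidth.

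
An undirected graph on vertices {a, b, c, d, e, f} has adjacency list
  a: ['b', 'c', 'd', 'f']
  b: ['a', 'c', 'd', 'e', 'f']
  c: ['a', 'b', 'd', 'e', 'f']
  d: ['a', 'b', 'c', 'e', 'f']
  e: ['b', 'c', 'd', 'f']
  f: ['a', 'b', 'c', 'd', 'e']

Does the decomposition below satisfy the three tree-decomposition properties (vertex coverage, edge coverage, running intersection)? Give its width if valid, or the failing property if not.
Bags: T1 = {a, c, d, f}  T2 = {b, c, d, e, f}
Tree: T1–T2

A tree decomposition must satisfy three properties: every vertex lies in some bag; for every edge, both endpoints lie together in some bag; and for every vertex, the bags containing it form a connected subtree. Here edge (b,a) lies in no bag, so the decomposition is invalid.

No — edge (b,a) lies in no bag.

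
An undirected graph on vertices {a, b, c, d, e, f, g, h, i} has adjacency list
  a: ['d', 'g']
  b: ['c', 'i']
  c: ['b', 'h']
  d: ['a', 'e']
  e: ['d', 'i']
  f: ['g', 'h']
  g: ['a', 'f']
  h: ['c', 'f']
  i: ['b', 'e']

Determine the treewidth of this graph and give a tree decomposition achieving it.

Each bag holds 3 vertices, so the decomposition has width 2, which upper-bounds the treewidth. For the lower bound, G contains the cycle b–c–h–f–g–a–d–e–i–b, so G is not a forest; only forests have treewidth ≤ 1, hence tw(G) ≥ 2. The upper and lower bounds meet at 2, so that is the treewidth.

Treewidth 2.
One such decomposition:
Bags: B1 = {b, c, h}  B2 = {b, f, h}  B3 = {b, f, g}  B4 = {a, b, g}  B5 = {a, b, d}  B6 = {b, d, e}  B7 = {b, e, i}
Tree: B1–B2, B2–B3, B3–B4, B4–B5, B5–B6, B6–B7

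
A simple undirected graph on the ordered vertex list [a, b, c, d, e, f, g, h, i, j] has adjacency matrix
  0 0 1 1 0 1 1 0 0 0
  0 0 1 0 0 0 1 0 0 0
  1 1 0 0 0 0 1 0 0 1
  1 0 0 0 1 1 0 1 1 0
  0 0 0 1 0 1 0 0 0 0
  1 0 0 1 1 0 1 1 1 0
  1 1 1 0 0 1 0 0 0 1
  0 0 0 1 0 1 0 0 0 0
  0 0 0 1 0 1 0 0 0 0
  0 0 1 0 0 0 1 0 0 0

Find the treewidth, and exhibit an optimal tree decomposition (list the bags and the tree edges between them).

The largest bag has 3 vertices, giving width 2; this decomposition certifies tw(G) ≤ 2. On the other hand G contains the 3-clique {c, g, j}. A clique must lie in a single bag of any decomposition, so no decomposition can have width below 2. Combining the bounds, tw(G) = 2.

Treewidth 2.
Bags: B1 = {d, f, h}  B2 = {d, e, f}  B3 = {a, d, f}  B4 = {a, f, g}  B5 = {a, c, g}  B6 = {d, f, i}  B7 = {c, g, j}  B8 = {b, c, g}
Tree: B1–B2, B2–B3, B3–B4, B4–B5, B1–B6, B5–B7, B7–B8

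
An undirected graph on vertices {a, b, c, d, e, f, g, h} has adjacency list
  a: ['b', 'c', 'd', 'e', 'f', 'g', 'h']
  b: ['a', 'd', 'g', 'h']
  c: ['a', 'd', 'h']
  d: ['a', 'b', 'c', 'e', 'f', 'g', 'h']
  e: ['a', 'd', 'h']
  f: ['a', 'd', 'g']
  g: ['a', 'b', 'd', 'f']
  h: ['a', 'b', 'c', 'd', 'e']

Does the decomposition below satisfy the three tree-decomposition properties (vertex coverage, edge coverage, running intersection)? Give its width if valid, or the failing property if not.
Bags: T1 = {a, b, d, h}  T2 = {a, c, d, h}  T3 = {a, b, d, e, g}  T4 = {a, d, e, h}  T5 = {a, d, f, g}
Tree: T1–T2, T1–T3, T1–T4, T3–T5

A tree decomposition must satisfy three properties: every vertex lies in some bag; for every edge, both endpoints lie together in some bag; and for every vertex, the bags containing it form a connected subtree. Here bags containing vertex e are not connected in the tree, so the decomposition is invalid.

No — bags containing vertex e are not connected in the tree.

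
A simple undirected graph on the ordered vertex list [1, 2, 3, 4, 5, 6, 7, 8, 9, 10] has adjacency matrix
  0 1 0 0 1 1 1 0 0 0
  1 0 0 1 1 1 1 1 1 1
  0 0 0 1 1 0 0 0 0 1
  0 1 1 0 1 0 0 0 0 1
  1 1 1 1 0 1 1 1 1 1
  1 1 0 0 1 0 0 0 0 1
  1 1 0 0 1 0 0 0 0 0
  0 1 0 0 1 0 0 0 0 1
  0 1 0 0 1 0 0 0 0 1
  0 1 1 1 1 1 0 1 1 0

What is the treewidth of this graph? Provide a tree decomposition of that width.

Treewidth 3.
One such decomposition:
Bags: B1 = {2, 4, 5, 10}  B2 = {2, 5, 6, 10}  B3 = {2, 5, 8, 10}  B4 = {3, 4, 5, 10}  B5 = {2, 5, 9, 10}  B6 = {1, 2, 5, 6}  B7 = {1, 2, 5, 7}
Tree: B1–B2, B2–B3, B1–B4, B3–B5, B2–B6, B6–B7

Each bag holds 4 vertices, so the decomposition has width 3, which upper-bounds the treewidth. Conversely, {1, 2, 5, 6} is a clique of size 4, and the vertices of any clique must share a bag in every tree decomposition; so some bag has ≥ 4 vertices and tw(G) ≥ 3. Hence tw(G) = 3 exactly.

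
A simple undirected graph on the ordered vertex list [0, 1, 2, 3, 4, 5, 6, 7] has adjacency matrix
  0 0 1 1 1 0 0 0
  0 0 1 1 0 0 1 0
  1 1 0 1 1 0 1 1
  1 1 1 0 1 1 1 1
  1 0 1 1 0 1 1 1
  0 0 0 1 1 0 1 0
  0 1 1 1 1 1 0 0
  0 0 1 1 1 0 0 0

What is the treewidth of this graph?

A width-3 tree decomposition is:
Bags: B1 = {2, 3, 4, 6}  B2 = {0, 2, 3, 4}  B3 = {1, 2, 3, 6}  B4 = {3, 4, 5, 6}  B5 = {2, 3, 4, 7}
Tree: B1–B2, B1–B3, B1–B4, B2–B5
Every bag has size at most 4, so the width is 4 − 1 = 3 and tw(G) ≤ 3. On the other hand G contains the 4-clique {1, 2, 3, 6}. A clique must lie in a single bag of any decomposition, so no decomposition can have width below 3. Combining the bounds, tw(G) = 3.

3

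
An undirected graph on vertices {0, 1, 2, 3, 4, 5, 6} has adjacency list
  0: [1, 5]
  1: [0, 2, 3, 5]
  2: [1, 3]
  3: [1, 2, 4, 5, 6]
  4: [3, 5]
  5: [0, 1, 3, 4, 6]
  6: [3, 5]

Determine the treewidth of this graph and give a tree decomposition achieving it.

Every bag has size at most 3, so the width is 3 − 1 = 2 and tw(G) ≤ 2. For the lower bound, the 3 vertices {0, 1, 5} are pairwise adjacent, and any tree decomposition puts a clique entirely inside one bag — forcing width ≥ 2. Combining the bounds, tw(G) = 2.

Treewidth 2.
One such decomposition:
Bags: B1 = {1, 3, 5}  B2 = {3, 5, 6}  B3 = {3, 4, 5}  B4 = {0, 1, 5}  B5 = {1, 2, 3}
Tree: B1–B2, B1–B3, B1–B4, B1–B5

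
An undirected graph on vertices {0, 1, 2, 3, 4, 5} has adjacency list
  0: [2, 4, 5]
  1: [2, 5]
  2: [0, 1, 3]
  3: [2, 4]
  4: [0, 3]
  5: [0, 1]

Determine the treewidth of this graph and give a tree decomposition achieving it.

Every bag has size at most 3, so the width is 3 − 1 = 2 and tw(G) ≤ 2. Since 4–3–2–0–4 is a cycle in G, G is not acyclic. Forests are exactly the graphs of treewidth ≤ 1, so tw(G) ≥ 2. Combining the bounds, tw(G) = 2.

Treewidth 2.
Bags: B1 = {0, 3, 4}  B2 = {0, 2, 3}  B3 = {0, 2, 5}  B4 = {1, 2, 5}
Tree: B1–B2, B2–B3, B3–B4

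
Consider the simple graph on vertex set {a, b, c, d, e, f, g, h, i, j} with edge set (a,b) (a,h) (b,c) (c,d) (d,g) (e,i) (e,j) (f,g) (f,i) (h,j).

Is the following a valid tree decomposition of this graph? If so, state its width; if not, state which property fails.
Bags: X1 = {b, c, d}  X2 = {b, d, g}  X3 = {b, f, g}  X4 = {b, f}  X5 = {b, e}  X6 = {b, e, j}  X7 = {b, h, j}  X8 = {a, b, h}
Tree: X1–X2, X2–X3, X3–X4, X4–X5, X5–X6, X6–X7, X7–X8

A tree decomposition must satisfy three properties: every vertex lies in some bag; for every edge, both endpoints lie together in some bag; and for every vertex, the bags containing it form a connected subtree. Here vertex i appears in no bag, so the decomposition is invalid.

No — vertex i appears in no bag.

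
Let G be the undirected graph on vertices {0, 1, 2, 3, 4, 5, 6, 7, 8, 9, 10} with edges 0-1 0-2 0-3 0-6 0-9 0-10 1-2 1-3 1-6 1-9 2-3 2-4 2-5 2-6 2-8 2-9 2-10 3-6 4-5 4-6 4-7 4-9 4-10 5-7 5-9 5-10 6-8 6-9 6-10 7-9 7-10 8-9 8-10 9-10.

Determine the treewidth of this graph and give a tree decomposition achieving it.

Treewidth 4.
Bags: B1 = {2, 4, 6, 9, 10}  B2 = {0, 2, 6, 9, 10}  B3 = {2, 4, 5, 9, 10}  B4 = {2, 6, 8, 9, 10}  B5 = {4, 5, 7, 9, 10}  B6 = {0, 1, 2, 6, 9}  B7 = {0, 1, 2, 3, 6}
Tree: B1–B2, B1–B3, B2–B4, B3–B5, B2–B6, B6–B7

Each bag holds 5 vertices, so the decomposition has width 4, which upper-bounds the treewidth. Conversely, {2, 4, 5, 9, 10} is a clique of size 5, and the vertices of any clique must share a bag in every tree decomposition; so some bag has ≥ 5 vertices and tw(G) ≥ 4. Hence tw(G) = 4 exactly.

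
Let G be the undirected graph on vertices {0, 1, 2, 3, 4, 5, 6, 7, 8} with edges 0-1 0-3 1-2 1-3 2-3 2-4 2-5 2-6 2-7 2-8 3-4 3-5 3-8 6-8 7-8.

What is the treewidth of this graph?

2

A width-2 tree decomposition is:
Bags: B1 = {2, 3, 8}  B2 = {1, 2, 3}  B3 = {2, 3, 5}  B4 = {2, 6, 8}  B5 = {2, 7, 8}  B6 = {0, 1, 3}  B7 = {2, 3, 4}
Tree: B1–B2, B2–B3, B1–B4, B1–B5, B2–B6, B3–B7
The largest bag has 3 vertices, giving width 2; this decomposition certifies tw(G) ≤ 2. On the other hand G contains the 3-clique {0, 1, 3}. A clique must lie in a single bag of any decomposition, so no decomposition can have width below 2. Hence tw(G) = 2 exactly.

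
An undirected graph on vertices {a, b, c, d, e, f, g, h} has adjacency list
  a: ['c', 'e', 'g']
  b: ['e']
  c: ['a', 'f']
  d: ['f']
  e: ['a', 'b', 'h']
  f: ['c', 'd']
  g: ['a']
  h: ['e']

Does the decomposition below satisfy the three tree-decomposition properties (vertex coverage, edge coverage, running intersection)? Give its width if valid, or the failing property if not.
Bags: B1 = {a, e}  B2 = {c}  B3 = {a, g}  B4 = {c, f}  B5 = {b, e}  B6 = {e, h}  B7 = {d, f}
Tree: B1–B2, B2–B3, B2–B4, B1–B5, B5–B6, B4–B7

No — edge (a,c) lies in no bag.

A tree decomposition must satisfy three properties: every vertex lies in some bag; for every edge, both endpoints lie together in some bag; and for every vertex, the bags containing it form a connected subtree. Here edge (a,c) lies in no bag, so the decomposition is invalid.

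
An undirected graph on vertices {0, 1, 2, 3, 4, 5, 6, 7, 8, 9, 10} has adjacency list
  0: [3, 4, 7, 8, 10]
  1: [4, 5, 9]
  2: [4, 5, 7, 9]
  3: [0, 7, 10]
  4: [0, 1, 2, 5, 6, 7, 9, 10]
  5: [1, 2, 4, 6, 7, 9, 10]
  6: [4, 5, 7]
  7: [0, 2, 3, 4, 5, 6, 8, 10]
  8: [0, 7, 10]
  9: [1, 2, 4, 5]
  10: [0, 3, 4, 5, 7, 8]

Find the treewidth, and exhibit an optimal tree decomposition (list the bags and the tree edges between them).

Treewidth 3.
Bags: B1 = {4, 5, 7, 10}  B2 = {2, 4, 5, 7}  B3 = {2, 4, 5, 9}  B4 = {4, 5, 6, 7}  B5 = {1, 4, 5, 9}  B6 = {0, 4, 7, 10}  B7 = {0, 3, 7, 10}  B8 = {0, 7, 8, 10}
Tree: B1–B2, B2–B3, B2–B4, B3–B5, B1–B6, B6–B7, B6–B8

The largest bag has 4 vertices, giving width 3; this decomposition certifies tw(G) ≤ 3. On the other hand G contains the 4-clique {0, 7, 8, 10}. A clique must lie in a single bag of any decomposition, so no decomposition can have width below 3. Hence tw(G) = 3 exactly.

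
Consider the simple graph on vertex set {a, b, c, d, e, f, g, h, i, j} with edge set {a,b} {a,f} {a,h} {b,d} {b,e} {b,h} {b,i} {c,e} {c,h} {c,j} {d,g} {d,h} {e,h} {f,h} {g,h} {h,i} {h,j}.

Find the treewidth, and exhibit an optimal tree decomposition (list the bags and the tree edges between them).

Every bag has size at most 3, so the width is 3 − 1 = 2 and tw(G) ≤ 2. For the lower bound, the 3 vertices {a, f, h} are pairwise adjacent, and any tree decomposition puts a clique entirely inside one bag — forcing width ≥ 2. The upper and lower bounds meet at 2, so that is the treewidth.

Treewidth 2.
One optimal decomposition is:
Bags: B1 = {c, e, h}  B2 = {c, h, j}  B3 = {b, e, h}  B4 = {b, h, i}  B5 = {a, b, h}  B6 = {b, d, h}  B7 = {a, f, h}  B8 = {d, g, h}
Tree: B1–B2, B1–B3, B3–B4, B4–B5, B4–B6, B5–B7, B6–B8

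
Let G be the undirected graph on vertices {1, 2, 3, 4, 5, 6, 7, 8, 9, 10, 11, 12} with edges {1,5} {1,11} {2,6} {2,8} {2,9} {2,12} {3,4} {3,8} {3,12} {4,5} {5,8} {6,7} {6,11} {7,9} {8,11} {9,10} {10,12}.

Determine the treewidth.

A width-3 tree decomposition is:
Bags: B1 = {1, 3, 4, 5}  B2 = {1, 3, 5, 8}  B3 = {1, 3, 8, 11}  B4 = {3, 8, 11, 12}  B5 = {2, 8, 11, 12}  B6 = {2, 6, 11, 12}  B7 = {2, 6, 10, 12}  B8 = {2, 6, 9, 10}  B9 = {6, 7, 9, 10}
Tree: B1–B2, B2–B3, B3–B4, B4–B5, B5–B6, B6–B7, B7–B8, B8–B9
The largest bag has 4 vertices, giving width 3; this decomposition certifies tw(G) ≤ 3. For the lower bound: the 4 vertex sets {1,4,5}, {3}, {8}, {2,6,11,12} are disjoint, each induces a connected subgraph, and every pair is joined by at least one edge of G. Contracting each set to a single vertex therefore yields K_{4} as a minor, and since treewidth is minor-monotone, tw(G) ≥ tw(K_{4}) = 3. The upper and lower bounds meet at 3, so that is the treewidth.

3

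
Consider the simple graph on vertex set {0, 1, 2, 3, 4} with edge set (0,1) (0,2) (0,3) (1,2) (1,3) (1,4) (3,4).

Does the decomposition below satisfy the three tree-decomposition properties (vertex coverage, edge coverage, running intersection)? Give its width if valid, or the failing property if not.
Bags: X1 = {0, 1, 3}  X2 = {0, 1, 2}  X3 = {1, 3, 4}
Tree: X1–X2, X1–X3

Yes; width 2.

Checking the three conditions: (i) the bags cover all of {0, 1, 2, 3, 4}; (ii) for each edge, some bag contains both endpoints; (iii) the bags containing any fixed vertex form a subtree. All hold, so the decomposition is valid with width 3 − 1 = 2.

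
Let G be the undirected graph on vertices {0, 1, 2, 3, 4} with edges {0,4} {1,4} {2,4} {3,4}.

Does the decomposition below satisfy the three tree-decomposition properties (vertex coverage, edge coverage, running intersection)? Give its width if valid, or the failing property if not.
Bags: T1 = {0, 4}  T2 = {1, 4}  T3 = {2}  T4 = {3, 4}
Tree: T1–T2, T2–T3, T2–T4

No — edge (4,2) lies in no bag.

A tree decomposition must satisfy three properties: every vertex lies in some bag; for every edge, both endpoints lie together in some bag; and for every vertex, the bags containing it form a connected subtree. Here edge (4,2) lies in no bag, so the decomposition is invalid.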